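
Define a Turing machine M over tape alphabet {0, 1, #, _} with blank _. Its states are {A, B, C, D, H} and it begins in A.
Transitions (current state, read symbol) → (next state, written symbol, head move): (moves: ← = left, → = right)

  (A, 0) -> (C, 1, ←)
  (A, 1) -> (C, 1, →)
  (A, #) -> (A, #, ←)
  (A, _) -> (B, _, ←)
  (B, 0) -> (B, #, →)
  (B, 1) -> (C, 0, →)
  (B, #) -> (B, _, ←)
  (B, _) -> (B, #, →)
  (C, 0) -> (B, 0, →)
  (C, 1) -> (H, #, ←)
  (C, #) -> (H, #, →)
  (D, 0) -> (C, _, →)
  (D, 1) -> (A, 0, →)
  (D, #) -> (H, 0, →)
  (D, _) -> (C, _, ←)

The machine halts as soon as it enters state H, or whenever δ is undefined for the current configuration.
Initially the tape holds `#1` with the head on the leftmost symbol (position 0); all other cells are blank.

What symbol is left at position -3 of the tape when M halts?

state=A head=0 tape=___[#]1_   (A,#)→(A,#,←)
state=A head=-1 tape=__[_]#1_   (A,_)→(B,_,←)
state=B head=-2 tape=_[_]_#1_   (B,_)→(B,#,→)
state=B head=-1 tape=_#[_]#1_   (B,_)→(B,#,→)
state=B head=0 tape=_##[#]1_   (B,#)→(B,_,←)
state=B head=-1 tape=_#[#]_1_   (B,#)→(B,_,←)
state=B head=-2 tape=_[#]__1_   (B,#)→(B,_,←)
state=B head=-3 tape=[_]___1_   (B,_)→(B,#,→)
state=B head=-2 tape=#[_]__1_   (B,_)→(B,#,→)
state=B head=-1 tape=##[_]_1_   (B,_)→(B,#,→)
state=B head=0 tape=###[_]1_   (B,_)→(B,#,→)
state=B head=1 tape=####[1]_   (B,1)→(C,0,→)
state=C head=2 tape=####0[_]
Cell -3 holds # when M halts.

#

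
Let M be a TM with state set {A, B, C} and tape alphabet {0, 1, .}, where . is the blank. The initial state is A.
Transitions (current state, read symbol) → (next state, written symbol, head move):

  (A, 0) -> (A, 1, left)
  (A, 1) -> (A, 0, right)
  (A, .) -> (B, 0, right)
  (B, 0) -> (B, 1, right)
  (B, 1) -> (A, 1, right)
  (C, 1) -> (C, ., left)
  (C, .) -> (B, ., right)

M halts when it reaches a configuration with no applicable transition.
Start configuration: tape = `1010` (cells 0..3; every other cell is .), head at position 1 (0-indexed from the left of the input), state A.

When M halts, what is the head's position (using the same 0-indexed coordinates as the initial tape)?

5

A | .1[0]10..   read 0 → write 1, move left, go to A
A | .[1]110..   read 1 → write 0, move right, go to A
A | .0[1]10..   read 1 → write 0, move right, go to A
A | .00[1]0..   read 1 → write 0, move right, go to A
A | .000[0]..   read 0 → write 1, move left, go to A
A | .00[0]1..   read 0 → write 1, move left, go to A
A | .0[0]11..   read 0 → write 1, move left, go to A
A | .[0]111..   read 0 → write 1, move left, go to A
A | [.]1111..   read . → write 0, move right, go to B
B | 0[1]111..   read 1 → write 1, move right, go to A
A | 01[1]11..   read 1 → write 0, move right, go to A
A | 010[1]1..   read 1 → write 0, move right, go to A
A | 0100[1]..   read 1 → write 0, move right, go to A
A | 01000[.].   read . → write 0, move right, go to B
B | 010000[.]
At halt the head is at cell 5.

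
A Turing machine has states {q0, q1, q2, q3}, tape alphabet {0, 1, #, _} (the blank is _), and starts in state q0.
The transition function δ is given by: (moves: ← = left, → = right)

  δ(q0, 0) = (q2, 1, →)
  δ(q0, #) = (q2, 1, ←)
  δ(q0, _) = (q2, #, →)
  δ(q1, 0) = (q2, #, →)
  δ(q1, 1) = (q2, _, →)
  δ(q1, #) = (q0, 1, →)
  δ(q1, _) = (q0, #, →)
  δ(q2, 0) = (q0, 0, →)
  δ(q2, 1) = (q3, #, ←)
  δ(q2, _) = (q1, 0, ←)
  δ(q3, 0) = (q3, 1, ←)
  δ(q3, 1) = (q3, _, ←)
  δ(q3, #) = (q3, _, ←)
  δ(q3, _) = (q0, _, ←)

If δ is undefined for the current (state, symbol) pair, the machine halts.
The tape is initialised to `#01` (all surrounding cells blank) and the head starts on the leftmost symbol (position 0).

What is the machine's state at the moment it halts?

q0 | ____[#]01   read # → write 1, move ←, go to q2
q2 | ___[_]101   read _ → write 0, move ←, go to q1
q1 | __[_]0101   read _ → write #, move →, go to q0
q0 | __#[0]101   read 0 → write 1, move →, go to q2
q2 | __#1[1]01   read 1 → write #, move ←, go to q3
q3 | __#[1]#01   read 1 → write _, move ←, go to q3
q3 | __[#]_#01   read # → write _, move ←, go to q3
q3 | _[_]__#01   read _ → write _, move ←, go to q0
q0 | [_]___#01   read _ → write #, move →, go to q2
q2 | #[_]__#01   read _ → write 0, move ←, go to q1
q1 | [#]0__#01   read # → write 1, move →, go to q0
q0 | 1[0]__#01   read 0 → write 1, move →, go to q2
q2 | 11[_]_#01   read _ → write 0, move ←, go to q1
q1 | 1[1]0_#01   read 1 → write _, move →, go to q2
q2 | 1_[0]_#01   read 0 → write 0, move →, go to q0
q0 | 1_0[_]#01   read _ → write #, move →, go to q2
q2 | 1_0#[#]01
No transition is defined for (q2, #); M halts in state q2.

q2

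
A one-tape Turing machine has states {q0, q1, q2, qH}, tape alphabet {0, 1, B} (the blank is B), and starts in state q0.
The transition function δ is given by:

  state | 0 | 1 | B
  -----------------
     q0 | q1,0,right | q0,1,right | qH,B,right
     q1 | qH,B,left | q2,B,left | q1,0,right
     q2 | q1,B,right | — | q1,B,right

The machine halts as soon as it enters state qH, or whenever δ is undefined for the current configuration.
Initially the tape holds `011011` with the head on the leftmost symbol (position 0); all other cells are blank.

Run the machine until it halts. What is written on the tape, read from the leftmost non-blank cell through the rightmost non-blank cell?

0B11

state=q0 head=0 tape=[0]11011   (q0,0)→(q1,0,right)
state=q1 head=1 tape=0[1]1011   (q1,1)→(q2,B,left)
state=q2 head=0 tape=[0]B1011   (q2,0)→(q1,B,right)
state=q1 head=1 tape=B[B]1011   (q1,B)→(q1,0,right)
state=q1 head=2 tape=B0[1]011   (q1,1)→(q2,B,left)
state=q2 head=1 tape=B[0]B011   (q2,0)→(q1,B,right)
state=q1 head=2 tape=BB[B]011   (q1,B)→(q1,0,right)
state=q1 head=3 tape=BB0[0]11   (q1,0)→(qH,B,left)
state=qH head=2 tape=BB[0]B11
The non-blank tape span at halt is 0B11.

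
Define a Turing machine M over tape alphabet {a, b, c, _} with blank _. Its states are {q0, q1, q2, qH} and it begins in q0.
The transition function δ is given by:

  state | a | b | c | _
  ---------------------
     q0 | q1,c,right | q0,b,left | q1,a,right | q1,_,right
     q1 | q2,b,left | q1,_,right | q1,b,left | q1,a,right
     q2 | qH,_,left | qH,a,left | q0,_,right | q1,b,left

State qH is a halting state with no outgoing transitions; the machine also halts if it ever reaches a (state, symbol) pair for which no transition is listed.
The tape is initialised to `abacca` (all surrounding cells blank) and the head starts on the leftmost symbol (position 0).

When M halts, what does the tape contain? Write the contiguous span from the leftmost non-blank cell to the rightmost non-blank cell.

q0 | _[a]bacca   read a → write c, move right, go to q1
q1 | _c[b]acca   read b → write _, move right, go to q1
q1 | _c_[a]cca   read a → write b, move left, go to q2
q2 | _c[_]bcca   read _ → write b, move left, go to q1
q1 | _[c]bbcca   read c → write b, move left, go to q1
q1 | [_]bbbcca   read _ → write a, move right, go to q1
q1 | a[b]bbcca   read b → write _, move right, go to q1
q1 | a_[b]bcca   read b → write _, move right, go to q1
q1 | a__[b]cca   read b → write _, move right, go to q1
q1 | a___[c]ca   read c → write b, move left, go to q1
q1 | a__[_]bca   read _ → write a, move right, go to q1
q1 | a__a[b]ca   read b → write _, move right, go to q1
q1 | a__a_[c]a   read c → write b, move left, go to q1
q1 | a__a[_]ba   read _ → write a, move right, go to q1
q1 | a__aa[b]a   read b → write _, move right, go to q1
q1 | a__aa_[a]   read a → write b, move left, go to q2
q2 | a__aa[_]b   read _ → write b, move left, go to q1
q1 | a__a[a]bb   read a → write b, move left, go to q2
q2 | a__[a]bbb   read a → write _, move left, go to qH
qH | a_[_]_bbb
The non-blank tape span at halt is a___bbb.

a___bbb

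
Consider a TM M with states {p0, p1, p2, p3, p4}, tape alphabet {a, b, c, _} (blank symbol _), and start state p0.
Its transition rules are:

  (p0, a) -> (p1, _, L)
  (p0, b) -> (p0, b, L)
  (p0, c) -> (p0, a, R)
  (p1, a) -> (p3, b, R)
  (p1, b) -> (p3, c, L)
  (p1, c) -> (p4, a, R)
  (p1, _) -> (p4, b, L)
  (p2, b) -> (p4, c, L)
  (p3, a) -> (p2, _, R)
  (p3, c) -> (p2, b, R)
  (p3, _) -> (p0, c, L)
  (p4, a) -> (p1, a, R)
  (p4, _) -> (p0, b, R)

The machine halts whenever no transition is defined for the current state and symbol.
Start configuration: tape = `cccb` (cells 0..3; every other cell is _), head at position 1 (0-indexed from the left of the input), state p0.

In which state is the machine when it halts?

p0 | ___c[c]cb   read c → write a, move R, go to p0
p0 | ___ca[c]b   read c → write a, move R, go to p0
p0 | ___caa[b]   read b → write b, move L, go to p0
p0 | ___ca[a]b   read a → write _, move L, go to p1
p1 | ___c[a]_b   read a → write b, move R, go to p3
p3 | ___cb[_]b   read _ → write c, move L, go to p0
p0 | ___c[b]cb   read b → write b, move L, go to p0
p0 | ___[c]bcb   read c → write a, move R, go to p0
p0 | ___a[b]cb   read b → write b, move L, go to p0
p0 | ___[a]bcb   read a → write _, move L, go to p1
p1 | __[_]_bcb   read _ → write b, move L, go to p4
p4 | _[_]b_bcb   read _ → write b, move R, go to p0
p0 | _b[b]_bcb   read b → write b, move L, go to p0
p0 | _[b]b_bcb   read b → write b, move L, go to p0
p0 | [_]bb_bcb
No transition is defined for (p0, _); M halts in state p0.

p0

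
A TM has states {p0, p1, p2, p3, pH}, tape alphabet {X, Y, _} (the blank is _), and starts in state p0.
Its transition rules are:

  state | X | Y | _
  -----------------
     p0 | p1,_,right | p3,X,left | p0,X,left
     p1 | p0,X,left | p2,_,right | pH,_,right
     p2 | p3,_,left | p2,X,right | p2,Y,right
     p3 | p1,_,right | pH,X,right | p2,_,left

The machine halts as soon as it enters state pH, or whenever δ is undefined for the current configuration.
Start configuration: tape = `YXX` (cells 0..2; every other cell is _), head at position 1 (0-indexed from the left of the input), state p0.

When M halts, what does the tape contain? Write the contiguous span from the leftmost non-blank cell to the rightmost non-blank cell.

YX_XX

p0 | __Y[X]X   read X → write _, move right, go to p1
p1 | __Y_[X]   read X → write X, move left, go to p0
p0 | __Y[_]X   read _ → write X, move left, go to p0
p0 | __[Y]XX   read Y → write X, move left, go to p3
p3 | _[_]XXX   read _ → write _, move left, go to p2
p2 | [_]_XXX   read _ → write Y, move right, go to p2
p2 | Y[_]XXX   read _ → write Y, move right, go to p2
p2 | YY[X]XX   read X → write _, move left, go to p3
p3 | Y[Y]_XX   read Y → write X, move right, go to pH
pH | YX[_]XX
The non-blank tape span at halt is YX_XX.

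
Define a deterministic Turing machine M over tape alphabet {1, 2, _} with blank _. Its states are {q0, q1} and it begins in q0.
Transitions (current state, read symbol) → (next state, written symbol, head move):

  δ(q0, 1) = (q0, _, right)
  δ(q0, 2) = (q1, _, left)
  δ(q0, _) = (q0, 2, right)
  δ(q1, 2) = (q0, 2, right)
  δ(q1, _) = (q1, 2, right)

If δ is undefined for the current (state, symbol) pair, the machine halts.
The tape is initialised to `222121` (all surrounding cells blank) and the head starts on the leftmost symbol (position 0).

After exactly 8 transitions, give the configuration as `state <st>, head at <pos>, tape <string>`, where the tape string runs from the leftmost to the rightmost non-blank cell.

state q0, head at 4, tape 2222_21

q0 | _[2]22121   read 2 → write _, move left, go to q1
q1 | [_]_22121   read _ → write 2, move right, go to q1
q1 | 2[_]22121   read _ → write 2, move right, go to q1
q1 | 22[2]2121   read 2 → write 2, move right, go to q0
q0 | 222[2]121   read 2 → write _, move left, go to q1
q1 | 22[2]_121   read 2 → write 2, move right, go to q0
q0 | 222[_]121   read _ → write 2, move right, go to q0
q0 | 2222[1]21   read 1 → write _, move right, go to q0
q0 | 2222_[2]1
After 8 steps: state q0, head at 4, tape 2222_21.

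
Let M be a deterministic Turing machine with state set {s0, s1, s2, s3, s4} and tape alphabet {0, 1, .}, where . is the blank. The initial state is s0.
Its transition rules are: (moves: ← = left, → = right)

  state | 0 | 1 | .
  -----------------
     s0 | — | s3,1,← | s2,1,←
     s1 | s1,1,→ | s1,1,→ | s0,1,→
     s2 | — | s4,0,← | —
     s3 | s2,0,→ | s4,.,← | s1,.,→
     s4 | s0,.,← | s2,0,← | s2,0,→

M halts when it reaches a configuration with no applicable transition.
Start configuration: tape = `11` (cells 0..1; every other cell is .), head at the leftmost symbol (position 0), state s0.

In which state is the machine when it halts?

state=s0 head=0 tape=.[1]1..   (s0,1)→(s3,1,←)
state=s3 head=-1 tape=[.]11..   (s3,.)→(s1,.,→)
state=s1 head=0 tape=.[1]1..   (s1,1)→(s1,1,→)
state=s1 head=1 tape=.1[1]..   (s1,1)→(s1,1,→)
state=s1 head=2 tape=.11[.].   (s1,.)→(s0,1,→)
state=s0 head=3 tape=.111[.]   (s0,.)→(s2,1,←)
state=s2 head=2 tape=.11[1]1   (s2,1)→(s4,0,←)
state=s4 head=1 tape=.1[1]01   (s4,1)→(s2,0,←)
state=s2 head=0 tape=.[1]001   (s2,1)→(s4,0,←)
state=s4 head=-1 tape=[.]0001   (s4,.)→(s2,0,→)
state=s2 head=0 tape=0[0]001
No transition is defined for (s2, 0); M halts in state s2.

s2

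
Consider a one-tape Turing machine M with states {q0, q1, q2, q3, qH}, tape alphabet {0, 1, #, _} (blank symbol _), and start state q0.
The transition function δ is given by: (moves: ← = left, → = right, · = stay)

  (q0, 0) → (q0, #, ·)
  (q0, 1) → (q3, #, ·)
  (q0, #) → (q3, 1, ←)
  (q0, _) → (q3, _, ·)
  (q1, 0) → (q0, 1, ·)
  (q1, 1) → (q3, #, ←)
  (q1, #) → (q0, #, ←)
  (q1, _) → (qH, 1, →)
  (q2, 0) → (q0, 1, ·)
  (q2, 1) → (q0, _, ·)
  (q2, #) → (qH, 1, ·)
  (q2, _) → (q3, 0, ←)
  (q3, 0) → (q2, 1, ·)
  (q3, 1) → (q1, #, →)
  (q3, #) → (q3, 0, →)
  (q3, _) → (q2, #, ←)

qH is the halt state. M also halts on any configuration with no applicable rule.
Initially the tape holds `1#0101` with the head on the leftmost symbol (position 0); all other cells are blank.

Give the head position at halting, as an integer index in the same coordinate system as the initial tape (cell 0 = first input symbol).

7

state=q0 head=0 tape=[1]#0101__   (q0,1)→(q3,#,·)
state=q3 head=0 tape=[#]#0101__   (q3,#)→(q3,0,→)
state=q3 head=1 tape=0[#]0101__   (q3,#)→(q3,0,→)
state=q3 head=2 tape=00[0]101__   (q3,0)→(q2,1,·)
state=q2 head=2 tape=00[1]101__   (q2,1)→(q0,_,·)
state=q0 head=2 tape=00[_]101__   (q0,_)→(q3,_,·)
state=q3 head=2 tape=00[_]101__   (q3,_)→(q2,#,←)
state=q2 head=1 tape=0[0]#101__   (q2,0)→(q0,1,·)
state=q0 head=1 tape=0[1]#101__   (q0,1)→(q3,#,·)
state=q3 head=1 tape=0[#]#101__   (q3,#)→(q3,0,→)
state=q3 head=2 tape=00[#]101__   (q3,#)→(q3,0,→)
state=q3 head=3 tape=000[1]01__   (q3,1)→(q1,#,→)
state=q1 head=4 tape=000#[0]1__   (q1,0)→(q0,1,·)
state=q0 head=4 tape=000#[1]1__   (q0,1)→(q3,#,·)
state=q3 head=4 tape=000#[#]1__   (q3,#)→(q3,0,→)
state=q3 head=5 tape=000#0[1]__   (q3,1)→(q1,#,→)
state=q1 head=6 tape=000#0#[_]_   (q1,_)→(qH,1,→)
state=qH head=7 tape=000#0#1[_]
At halt the head is at cell 7.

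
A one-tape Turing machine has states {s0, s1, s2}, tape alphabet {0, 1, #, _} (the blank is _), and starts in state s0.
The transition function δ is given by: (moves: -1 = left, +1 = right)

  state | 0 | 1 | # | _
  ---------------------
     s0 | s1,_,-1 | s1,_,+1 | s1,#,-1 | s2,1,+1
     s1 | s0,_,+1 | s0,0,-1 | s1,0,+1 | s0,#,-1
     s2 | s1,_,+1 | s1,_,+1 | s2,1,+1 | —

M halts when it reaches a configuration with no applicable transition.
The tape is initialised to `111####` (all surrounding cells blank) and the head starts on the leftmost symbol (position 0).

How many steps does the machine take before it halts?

16

s0 | [1]11####__   read 1 → write _, move +1, go to s1
s1 | _[1]1####__   read 1 → write 0, move -1, go to s0
s0 | [_]01####__   read _ → write 1, move +1, go to s2
s2 | 1[0]1####__   read 0 → write _, move +1, go to s1
s1 | 1_[1]####__   read 1 → write 0, move -1, go to s0
s0 | 1[_]0####__   read _ → write 1, move +1, go to s2
s2 | 11[0]####__   read 0 → write _, move +1, go to s1
s1 | 11_[#]###__   read # → write 0, move +1, go to s1
s1 | 11_0[#]##__   read # → write 0, move +1, go to s1
s1 | 11_00[#]#__   read # → write 0, move +1, go to s1
s1 | 11_000[#]__   read # → write 0, move +1, go to s1
s1 | 11_0000[_]_   read _ → write #, move -1, go to s0
s0 | 11_000[0]#_   read 0 → write _, move -1, go to s1
s1 | 11_00[0]_#_   read 0 → write _, move +1, go to s0
s0 | 11_00_[_]#_   read _ → write 1, move +1, go to s2
s2 | 11_00_1[#]_   read # → write 1, move +1, go to s2
s2 | 11_00_11[_]
M halts after 16 transitions.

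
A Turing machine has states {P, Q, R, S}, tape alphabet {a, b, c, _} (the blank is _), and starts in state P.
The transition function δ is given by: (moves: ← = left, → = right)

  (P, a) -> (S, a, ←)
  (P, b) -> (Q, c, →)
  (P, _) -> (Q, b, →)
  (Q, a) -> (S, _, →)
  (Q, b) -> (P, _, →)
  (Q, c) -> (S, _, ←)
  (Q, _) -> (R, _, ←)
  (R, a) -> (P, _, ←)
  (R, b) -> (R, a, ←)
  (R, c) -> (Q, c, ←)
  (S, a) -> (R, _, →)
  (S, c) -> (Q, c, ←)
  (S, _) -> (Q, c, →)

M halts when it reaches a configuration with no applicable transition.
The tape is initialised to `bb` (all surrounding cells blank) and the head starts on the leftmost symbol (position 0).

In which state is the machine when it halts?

P | [b]b__   read b → write c, move →, go to Q
Q | c[b]__   read b → write _, move →, go to P
P | c_[_]_   read _ → write b, move →, go to Q
Q | c_b[_]   read _ → write _, move ←, go to R
R | c_[b]_   read b → write a, move ←, go to R
R | c[_]a_
No transition is defined for (R, _); M halts in state R.

R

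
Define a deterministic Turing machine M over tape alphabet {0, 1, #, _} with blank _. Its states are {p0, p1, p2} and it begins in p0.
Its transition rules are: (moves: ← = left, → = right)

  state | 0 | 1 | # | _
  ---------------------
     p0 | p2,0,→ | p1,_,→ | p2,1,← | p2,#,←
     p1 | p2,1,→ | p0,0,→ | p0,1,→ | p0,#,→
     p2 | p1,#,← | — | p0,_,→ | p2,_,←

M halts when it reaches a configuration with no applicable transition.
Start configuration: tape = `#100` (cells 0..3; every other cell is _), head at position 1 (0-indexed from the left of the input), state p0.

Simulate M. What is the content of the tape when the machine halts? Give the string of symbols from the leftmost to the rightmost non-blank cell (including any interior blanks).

p0 | #[1]00__   read 1 → write _, move →, go to p1
p1 | #_[0]0__   read 0 → write 1, move →, go to p2
p2 | #_1[0]__   read 0 → write #, move ←, go to p1
p1 | #_[1]#__   read 1 → write 0, move →, go to p0
p0 | #_0[#]__   read # → write 1, move ←, go to p2
p2 | #_[0]1__   read 0 → write #, move ←, go to p1
p1 | #[_]#1__   read _ → write #, move →, go to p0
p0 | ##[#]1__   read # → write 1, move ←, go to p2
p2 | #[#]11__   read # → write _, move →, go to p0
p0 | #_[1]1__   read 1 → write _, move →, go to p1
p1 | #__[1]__   read 1 → write 0, move →, go to p0
p0 | #__0[_]_   read _ → write #, move ←, go to p2
p2 | #__[0]#_   read 0 → write #, move ←, go to p1
p1 | #_[_]##_   read _ → write #, move →, go to p0
p0 | #_#[#]#_   read # → write 1, move ←, go to p2
p2 | #_[#]1#_   read # → write _, move →, go to p0
p0 | #__[1]#_   read 1 → write _, move →, go to p1
p1 | #___[#]_   read # → write 1, move →, go to p0
p0 | #___1[_]   read _ → write #, move ←, go to p2
p2 | #___[1]#
The non-blank tape span at halt is #___1#.

#___1#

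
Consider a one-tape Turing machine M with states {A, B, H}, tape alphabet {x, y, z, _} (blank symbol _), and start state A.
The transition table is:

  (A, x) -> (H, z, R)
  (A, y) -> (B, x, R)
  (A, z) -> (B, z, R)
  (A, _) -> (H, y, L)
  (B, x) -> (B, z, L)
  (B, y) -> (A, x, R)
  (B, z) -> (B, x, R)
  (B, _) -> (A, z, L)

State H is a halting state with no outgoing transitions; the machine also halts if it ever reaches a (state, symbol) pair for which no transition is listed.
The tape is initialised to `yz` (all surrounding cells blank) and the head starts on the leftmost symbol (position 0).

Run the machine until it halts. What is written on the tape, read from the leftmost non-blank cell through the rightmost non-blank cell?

A | [y]z_   read y → write x, move R, go to B
B | x[z]_   read z → write x, move R, go to B
B | xx[_]   read _ → write z, move L, go to A
A | x[x]z   read x → write z, move R, go to H
H | xz[z]
The non-blank tape span at halt is xzz.

xzz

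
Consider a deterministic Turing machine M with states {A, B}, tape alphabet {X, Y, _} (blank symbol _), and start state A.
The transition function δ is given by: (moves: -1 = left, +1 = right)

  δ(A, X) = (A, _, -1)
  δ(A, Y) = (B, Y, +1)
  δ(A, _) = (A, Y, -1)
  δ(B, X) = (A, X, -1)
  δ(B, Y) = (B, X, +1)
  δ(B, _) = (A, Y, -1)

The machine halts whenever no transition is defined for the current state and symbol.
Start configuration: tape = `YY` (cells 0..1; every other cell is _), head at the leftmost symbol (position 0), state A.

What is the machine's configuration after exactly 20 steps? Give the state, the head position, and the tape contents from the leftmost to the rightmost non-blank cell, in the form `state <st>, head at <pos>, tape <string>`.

state A, head at 0, tape YYYY

state=A head=0 tape=[Y]Y__   (A,Y)→(B,Y,+1)
state=B head=1 tape=Y[Y]__   (B,Y)→(B,X,+1)
state=B head=2 tape=YX[_]_   (B,_)→(A,Y,-1)
state=A head=1 tape=Y[X]Y_   (A,X)→(A,_,-1)
state=A head=0 tape=[Y]_Y_   (A,Y)→(B,Y,+1)
state=B head=1 tape=Y[_]Y_   (B,_)→(A,Y,-1)
state=A head=0 tape=[Y]YY_   (A,Y)→(B,Y,+1)
state=B head=1 tape=Y[Y]Y_   (B,Y)→(B,X,+1)
state=B head=2 tape=YX[Y]_   (B,Y)→(B,X,+1)
state=B head=3 tape=YXX[_]   (B,_)→(A,Y,-1)
state=A head=2 tape=YX[X]Y   (A,X)→(A,_,-1)
state=A head=1 tape=Y[X]_Y   (A,X)→(A,_,-1)
state=A head=0 tape=[Y]__Y   (A,Y)→(B,Y,+1)
state=B head=1 tape=Y[_]_Y   (B,_)→(A,Y,-1)
state=A head=0 tape=[Y]Y_Y   (A,Y)→(B,Y,+1)
state=B head=1 tape=Y[Y]_Y   (B,Y)→(B,X,+1)
state=B head=2 tape=YX[_]Y   (B,_)→(A,Y,-1)
state=A head=1 tape=Y[X]YY   (A,X)→(A,_,-1)
state=A head=0 tape=[Y]_YY   (A,Y)→(B,Y,+1)
state=B head=1 tape=Y[_]YY   (B,_)→(A,Y,-1)
state=A head=0 tape=[Y]YYY
After 20 steps: state A, head at 0, tape YYYY.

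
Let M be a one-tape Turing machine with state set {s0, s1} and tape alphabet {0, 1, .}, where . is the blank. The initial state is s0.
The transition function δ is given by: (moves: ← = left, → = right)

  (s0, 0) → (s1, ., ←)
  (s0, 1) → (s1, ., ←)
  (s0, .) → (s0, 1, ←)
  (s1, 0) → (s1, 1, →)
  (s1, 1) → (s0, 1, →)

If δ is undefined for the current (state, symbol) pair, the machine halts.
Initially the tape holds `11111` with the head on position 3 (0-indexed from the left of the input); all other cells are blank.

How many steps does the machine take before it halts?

state=s0 head=3 tape=.111[1]1   (s0,1)→(s1,.,←)
state=s1 head=2 tape=.11[1].1   (s1,1)→(s0,1,→)
state=s0 head=3 tape=.111[.]1   (s0,.)→(s0,1,←)
state=s0 head=2 tape=.11[1]11   (s0,1)→(s1,.,←)
state=s1 head=1 tape=.1[1].11   (s1,1)→(s0,1,→)
state=s0 head=2 tape=.11[.]11   (s0,.)→(s0,1,←)
state=s0 head=1 tape=.1[1]111   (s0,1)→(s1,.,←)
state=s1 head=0 tape=.[1].111   (s1,1)→(s0,1,→)
state=s0 head=1 tape=.1[.]111   (s0,.)→(s0,1,←)
state=s0 head=0 tape=.[1]1111   (s0,1)→(s1,.,←)
state=s1 head=-1 tape=[.].1111
M halts after 10 transitions.

10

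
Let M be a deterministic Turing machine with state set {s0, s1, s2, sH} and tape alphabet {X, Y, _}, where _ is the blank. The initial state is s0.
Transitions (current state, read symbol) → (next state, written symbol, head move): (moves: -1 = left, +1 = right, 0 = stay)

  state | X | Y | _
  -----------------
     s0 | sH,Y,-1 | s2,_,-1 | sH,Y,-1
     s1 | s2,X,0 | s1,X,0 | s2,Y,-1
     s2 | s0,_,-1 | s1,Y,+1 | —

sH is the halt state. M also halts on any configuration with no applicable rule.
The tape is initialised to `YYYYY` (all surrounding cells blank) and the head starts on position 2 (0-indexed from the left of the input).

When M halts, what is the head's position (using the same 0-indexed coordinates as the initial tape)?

-1

s0 | _YY[Y]YY   read Y → write _, move -1, go to s2
s2 | _Y[Y]_YY   read Y → write Y, move +1, go to s1
s1 | _YY[_]YY   read _ → write Y, move -1, go to s2
s2 | _Y[Y]YYY   read Y → write Y, move +1, go to s1
s1 | _YY[Y]YY   read Y → write X, move 0, go to s1
s1 | _YY[X]YY   read X → write X, move 0, go to s2
s2 | _YY[X]YY   read X → write _, move -1, go to s0
s0 | _Y[Y]_YY   read Y → write _, move -1, go to s2
s2 | _[Y]__YY   read Y → write Y, move +1, go to s1
s1 | _Y[_]_YY   read _ → write Y, move -1, go to s2
s2 | _[Y]Y_YY   read Y → write Y, move +1, go to s1
s1 | _Y[Y]_YY   read Y → write X, move 0, go to s1
s1 | _Y[X]_YY   read X → write X, move 0, go to s2
s2 | _Y[X]_YY   read X → write _, move -1, go to s0
s0 | _[Y]__YY   read Y → write _, move -1, go to s2
s2 | [_]___YY
At halt the head is at cell -1.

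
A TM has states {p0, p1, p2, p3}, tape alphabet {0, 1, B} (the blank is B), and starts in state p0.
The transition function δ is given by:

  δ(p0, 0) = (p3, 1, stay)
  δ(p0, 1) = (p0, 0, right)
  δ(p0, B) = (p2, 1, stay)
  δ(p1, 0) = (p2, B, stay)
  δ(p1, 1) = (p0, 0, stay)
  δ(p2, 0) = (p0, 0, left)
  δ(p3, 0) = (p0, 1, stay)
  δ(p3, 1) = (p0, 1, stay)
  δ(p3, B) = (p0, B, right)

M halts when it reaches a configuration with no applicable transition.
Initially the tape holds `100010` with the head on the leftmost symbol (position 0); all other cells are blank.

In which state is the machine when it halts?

p0 | [1]00010B   read 1 → write 0, move right, go to p0
p0 | 0[0]0010B   read 0 → write 1, move stay, go to p3
p3 | 0[1]0010B   read 1 → write 1, move stay, go to p0
p0 | 0[1]0010B   read 1 → write 0, move right, go to p0
p0 | 00[0]010B   read 0 → write 1, move stay, go to p3
p3 | 00[1]010B   read 1 → write 1, move stay, go to p0
p0 | 00[1]010B   read 1 → write 0, move right, go to p0
p0 | 000[0]10B   read 0 → write 1, move stay, go to p3
p3 | 000[1]10B   read 1 → write 1, move stay, go to p0
p0 | 000[1]10B   read 1 → write 0, move right, go to p0
p0 | 0000[1]0B   read 1 → write 0, move right, go to p0
p0 | 00000[0]B   read 0 → write 1, move stay, go to p3
p3 | 00000[1]B   read 1 → write 1, move stay, go to p0
p0 | 00000[1]B   read 1 → write 0, move right, go to p0
p0 | 000000[B]   read B → write 1, move stay, go to p2
p2 | 000000[1]
No transition is defined for (p2, 1); M halts in state p2.

p2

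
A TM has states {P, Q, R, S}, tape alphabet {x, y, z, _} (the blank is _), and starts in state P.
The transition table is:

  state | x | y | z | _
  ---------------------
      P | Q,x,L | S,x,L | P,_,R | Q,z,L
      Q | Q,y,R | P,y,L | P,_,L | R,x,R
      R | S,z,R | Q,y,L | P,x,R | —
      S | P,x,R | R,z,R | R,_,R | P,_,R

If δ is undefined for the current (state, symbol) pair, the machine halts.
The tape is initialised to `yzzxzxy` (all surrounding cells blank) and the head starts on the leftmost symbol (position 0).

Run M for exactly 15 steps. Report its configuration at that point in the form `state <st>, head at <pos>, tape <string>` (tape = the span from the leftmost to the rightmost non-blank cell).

state=P head=0 tape=_[y]zzxzxy   (P,y)→(S,x,L)
state=S head=-1 tape=[_]xzzxzxy   (S,_)→(P,_,R)
state=P head=0 tape=_[x]zzxzxy   (P,x)→(Q,x,L)
state=Q head=-1 tape=[_]xzzxzxy   (Q,_)→(R,x,R)
state=R head=0 tape=x[x]zzxzxy   (R,x)→(S,z,R)
state=S head=1 tape=xz[z]zxzxy   (S,z)→(R,_,R)
state=R head=2 tape=xz_[z]xzxy   (R,z)→(P,x,R)
state=P head=3 tape=xz_x[x]zxy   (P,x)→(Q,x,L)
state=Q head=2 tape=xz_[x]xzxy   (Q,x)→(Q,y,R)
state=Q head=3 tape=xz_y[x]zxy   (Q,x)→(Q,y,R)
state=Q head=4 tape=xz_yy[z]xy   (Q,z)→(P,_,L)
state=P head=3 tape=xz_y[y]_xy   (P,y)→(S,x,L)
state=S head=2 tape=xz_[y]x_xy   (S,y)→(R,z,R)
state=R head=3 tape=xz_z[x]_xy   (R,x)→(S,z,R)
state=S head=4 tape=xz_zz[_]xy   (S,_)→(P,_,R)
state=P head=5 tape=xz_zz_[x]y
After 15 steps: state P, head at 5, tape xz_zz_xy.

state P, head at 5, tape xz_zz_xy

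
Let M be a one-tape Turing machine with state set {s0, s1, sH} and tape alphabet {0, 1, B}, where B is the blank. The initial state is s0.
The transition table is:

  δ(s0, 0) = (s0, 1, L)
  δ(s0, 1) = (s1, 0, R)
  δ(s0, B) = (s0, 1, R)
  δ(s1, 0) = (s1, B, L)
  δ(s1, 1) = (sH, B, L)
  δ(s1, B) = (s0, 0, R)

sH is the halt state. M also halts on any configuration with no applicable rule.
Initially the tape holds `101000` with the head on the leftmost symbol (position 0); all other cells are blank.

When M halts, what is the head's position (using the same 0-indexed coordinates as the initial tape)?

0

s0 | B[1]01000   read 1 → write 0, move R, go to s1
s1 | B0[0]1000   read 0 → write B, move L, go to s1
s1 | B[0]B1000   read 0 → write B, move L, go to s1
s1 | [B]BB1000   read B → write 0, move R, go to s0
s0 | 0[B]B1000   read B → write 1, move R, go to s0
s0 | 01[B]1000   read B → write 1, move R, go to s0
s0 | 011[1]000   read 1 → write 0, move R, go to s1
s1 | 0110[0]00   read 0 → write B, move L, go to s1
s1 | 011[0]B00   read 0 → write B, move L, go to s1
s1 | 01[1]BB00   read 1 → write B, move L, go to sH
sH | 0[1]BBB00
At halt the head is at cell 0.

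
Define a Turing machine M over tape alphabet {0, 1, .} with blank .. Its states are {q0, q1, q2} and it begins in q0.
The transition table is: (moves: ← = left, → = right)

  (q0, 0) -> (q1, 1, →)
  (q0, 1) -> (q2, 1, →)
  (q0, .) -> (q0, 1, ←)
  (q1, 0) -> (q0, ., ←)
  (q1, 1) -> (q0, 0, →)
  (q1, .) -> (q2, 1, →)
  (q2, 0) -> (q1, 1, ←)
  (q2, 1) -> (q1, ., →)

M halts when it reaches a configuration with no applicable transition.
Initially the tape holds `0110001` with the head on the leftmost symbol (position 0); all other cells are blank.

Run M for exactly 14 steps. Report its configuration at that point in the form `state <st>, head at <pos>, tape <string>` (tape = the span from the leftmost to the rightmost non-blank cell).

state=q0 head=0 tape=[0]110001..   (q0,0)→(q1,1,→)
state=q1 head=1 tape=1[1]10001..   (q1,1)→(q0,0,→)
state=q0 head=2 tape=10[1]0001..   (q0,1)→(q2,1,→)
state=q2 head=3 tape=101[0]001..   (q2,0)→(q1,1,←)
state=q1 head=2 tape=10[1]1001..   (q1,1)→(q0,0,→)
state=q0 head=3 tape=100[1]001..   (q0,1)→(q2,1,→)
state=q2 head=4 tape=1001[0]01..   (q2,0)→(q1,1,←)
state=q1 head=3 tape=100[1]101..   (q1,1)→(q0,0,→)
state=q0 head=4 tape=1000[1]01..   (q0,1)→(q2,1,→)
state=q2 head=5 tape=10001[0]1..   (q2,0)→(q1,1,←)
state=q1 head=4 tape=1000[1]11..   (q1,1)→(q0,0,→)
state=q0 head=5 tape=10000[1]1..   (q0,1)→(q2,1,→)
state=q2 head=6 tape=100001[1]..   (q2,1)→(q1,.,→)
state=q1 head=7 tape=100001.[.].   (q1,.)→(q2,1,→)
state=q2 head=8 tape=100001.1[.]
After 14 steps: state q2, head at 8, tape 100001.1.

state q2, head at 8, tape 100001.1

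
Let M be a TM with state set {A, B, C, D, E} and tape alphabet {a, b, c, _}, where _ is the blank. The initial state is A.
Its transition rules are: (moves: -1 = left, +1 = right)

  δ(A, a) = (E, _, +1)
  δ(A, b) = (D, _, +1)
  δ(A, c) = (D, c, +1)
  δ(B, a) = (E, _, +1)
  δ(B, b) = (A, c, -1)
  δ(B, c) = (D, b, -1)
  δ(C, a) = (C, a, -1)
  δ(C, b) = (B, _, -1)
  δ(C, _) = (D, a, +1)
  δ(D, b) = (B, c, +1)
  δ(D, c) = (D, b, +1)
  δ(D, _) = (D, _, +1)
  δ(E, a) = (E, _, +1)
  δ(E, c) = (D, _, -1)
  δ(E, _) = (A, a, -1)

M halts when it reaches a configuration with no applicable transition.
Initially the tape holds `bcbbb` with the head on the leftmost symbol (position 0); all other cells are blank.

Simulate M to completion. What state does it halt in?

B

state=A head=0 tape=[b]cbbb_   (A,b)→(D,_,+1)
state=D head=1 tape=_[c]bbb_   (D,c)→(D,b,+1)
state=D head=2 tape=_b[b]bb_   (D,b)→(B,c,+1)
state=B head=3 tape=_bc[b]b_   (B,b)→(A,c,-1)
state=A head=2 tape=_b[c]cb_   (A,c)→(D,c,+1)
state=D head=3 tape=_bc[c]b_   (D,c)→(D,b,+1)
state=D head=4 tape=_bcb[b]_   (D,b)→(B,c,+1)
state=B head=5 tape=_bcbc[_]
No transition is defined for (B, _); M halts in state B.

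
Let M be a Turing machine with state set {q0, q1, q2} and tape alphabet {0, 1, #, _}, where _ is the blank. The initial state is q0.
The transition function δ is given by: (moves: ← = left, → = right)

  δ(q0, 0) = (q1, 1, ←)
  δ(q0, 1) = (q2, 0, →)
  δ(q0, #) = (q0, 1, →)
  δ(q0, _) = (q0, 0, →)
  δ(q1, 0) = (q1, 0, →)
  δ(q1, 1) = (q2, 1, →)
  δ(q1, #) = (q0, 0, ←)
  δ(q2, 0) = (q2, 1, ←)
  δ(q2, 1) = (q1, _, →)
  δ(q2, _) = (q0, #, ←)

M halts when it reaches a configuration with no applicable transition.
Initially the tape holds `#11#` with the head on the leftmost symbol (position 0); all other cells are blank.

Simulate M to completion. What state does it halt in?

q0 | [#]11#_   read # → write 1, move →, go to q0
q0 | 1[1]1#_   read 1 → write 0, move →, go to q2
q2 | 10[1]#_   read 1 → write _, move →, go to q1
q1 | 10_[#]_   read # → write 0, move ←, go to q0
q0 | 10[_]0_   read _ → write 0, move →, go to q0
q0 | 100[0]_   read 0 → write 1, move ←, go to q1
q1 | 10[0]1_   read 0 → write 0, move →, go to q1
q1 | 100[1]_   read 1 → write 1, move →, go to q2
q2 | 1001[_]   read _ → write #, move ←, go to q0
q0 | 100[1]#   read 1 → write 0, move →, go to q2
q2 | 1000[#]
No transition is defined for (q2, #); M halts in state q2.

q2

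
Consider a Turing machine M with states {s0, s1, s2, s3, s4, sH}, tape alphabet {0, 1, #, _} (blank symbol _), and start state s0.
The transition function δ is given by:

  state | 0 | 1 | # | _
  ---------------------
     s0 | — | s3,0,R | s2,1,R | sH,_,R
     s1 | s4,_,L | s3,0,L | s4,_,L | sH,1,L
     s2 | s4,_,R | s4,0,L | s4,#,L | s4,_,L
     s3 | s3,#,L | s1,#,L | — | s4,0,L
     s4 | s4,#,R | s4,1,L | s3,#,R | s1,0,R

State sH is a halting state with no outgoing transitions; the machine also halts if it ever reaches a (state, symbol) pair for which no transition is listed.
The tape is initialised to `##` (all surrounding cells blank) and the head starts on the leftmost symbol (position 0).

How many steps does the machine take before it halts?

state=s0 head=0 tape=___[#]#_   (s0,#)→(s2,1,R)
state=s2 head=1 tape=___1[#]_   (s2,#)→(s4,#,L)
state=s4 head=0 tape=___[1]#_   (s4,1)→(s4,1,L)
state=s4 head=-1 tape=__[_]1#_   (s4,_)→(s1,0,R)
state=s1 head=0 tape=__0[1]#_   (s1,1)→(s3,0,L)
state=s3 head=-1 tape=__[0]0#_   (s3,0)→(s3,#,L)
state=s3 head=-2 tape=_[_]#0#_   (s3,_)→(s4,0,L)
state=s4 head=-3 tape=[_]0#0#_   (s4,_)→(s1,0,R)
state=s1 head=-2 tape=0[0]#0#_   (s1,0)→(s4,_,L)
state=s4 head=-3 tape=[0]_#0#_   (s4,0)→(s4,#,R)
state=s4 head=-2 tape=#[_]#0#_   (s4,_)→(s1,0,R)
state=s1 head=-1 tape=#0[#]0#_   (s1,#)→(s4,_,L)
state=s4 head=-2 tape=#[0]_0#_   (s4,0)→(s4,#,R)
state=s4 head=-1 tape=##[_]0#_   (s4,_)→(s1,0,R)
state=s1 head=0 tape=##0[0]#_   (s1,0)→(s4,_,L)
state=s4 head=-1 tape=##[0]_#_   (s4,0)→(s4,#,R)
state=s4 head=0 tape=###[_]#_   (s4,_)→(s1,0,R)
state=s1 head=1 tape=###0[#]_   (s1,#)→(s4,_,L)
state=s4 head=0 tape=###[0]__   (s4,0)→(s4,#,R)
state=s4 head=1 tape=####[_]_   (s4,_)→(s1,0,R)
state=s1 head=2 tape=####0[_]   (s1,_)→(sH,1,L)
state=sH head=1 tape=####[0]1
M halts after 21 transitions.

21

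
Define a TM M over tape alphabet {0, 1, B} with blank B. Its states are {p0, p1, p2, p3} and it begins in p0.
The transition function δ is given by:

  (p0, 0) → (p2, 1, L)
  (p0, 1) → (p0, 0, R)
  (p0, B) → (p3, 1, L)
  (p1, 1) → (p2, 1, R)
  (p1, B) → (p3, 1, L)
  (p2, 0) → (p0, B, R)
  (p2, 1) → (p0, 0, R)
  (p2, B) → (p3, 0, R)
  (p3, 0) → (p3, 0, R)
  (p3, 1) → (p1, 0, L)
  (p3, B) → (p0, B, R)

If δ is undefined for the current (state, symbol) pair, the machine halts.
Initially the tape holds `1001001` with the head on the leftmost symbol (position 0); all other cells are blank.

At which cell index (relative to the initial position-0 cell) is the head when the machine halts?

p0 | [1]001001B   read 1 → write 0, move R, go to p0
p0 | 0[0]01001B   read 0 → write 1, move L, go to p2
p2 | [0]101001B   read 0 → write B, move R, go to p0
p0 | B[1]01001B   read 1 → write 0, move R, go to p0
p0 | B0[0]1001B   read 0 → write 1, move L, go to p2
p2 | B[0]11001B   read 0 → write B, move R, go to p0
p0 | BB[1]1001B   read 1 → write 0, move R, go to p0
p0 | BB0[1]001B   read 1 → write 0, move R, go to p0
p0 | BB00[0]01B   read 0 → write 1, move L, go to p2
p2 | BB0[0]101B   read 0 → write B, move R, go to p0
p0 | BB0B[1]01B   read 1 → write 0, move R, go to p0
p0 | BB0B0[0]1B   read 0 → write 1, move L, go to p2
p2 | BB0B[0]11B   read 0 → write B, move R, go to p0
p0 | BB0BB[1]1B   read 1 → write 0, move R, go to p0
p0 | BB0BB0[1]B   read 1 → write 0, move R, go to p0
p0 | BB0BB00[B]   read B → write 1, move L, go to p3
p3 | BB0BB0[0]1   read 0 → write 0, move R, go to p3
p3 | BB0BB00[1]   read 1 → write 0, move L, go to p1
p1 | BB0BB0[0]0
At halt the head is at cell 6.

6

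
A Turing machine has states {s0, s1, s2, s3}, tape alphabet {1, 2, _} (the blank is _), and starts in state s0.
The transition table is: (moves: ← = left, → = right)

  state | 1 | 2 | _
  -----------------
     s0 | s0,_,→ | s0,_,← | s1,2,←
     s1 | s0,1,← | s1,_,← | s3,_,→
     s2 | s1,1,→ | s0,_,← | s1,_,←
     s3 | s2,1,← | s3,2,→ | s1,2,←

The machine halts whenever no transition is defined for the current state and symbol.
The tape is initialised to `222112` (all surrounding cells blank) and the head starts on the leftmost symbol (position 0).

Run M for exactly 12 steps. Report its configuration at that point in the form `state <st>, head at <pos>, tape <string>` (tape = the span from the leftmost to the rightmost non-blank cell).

s0 | __[2]22112   read 2 → write _, move ←, go to s0
s0 | _[_]_22112   read _ → write 2, move ←, go to s1
s1 | [_]2_22112   read _ → write _, move →, go to s3
s3 | _[2]_22112   read 2 → write 2, move →, go to s3
s3 | _2[_]22112   read _ → write 2, move ←, go to s1
s1 | _[2]222112   read 2 → write _, move ←, go to s1
s1 | [_]_222112   read _ → write _, move →, go to s3
s3 | _[_]222112   read _ → write 2, move ←, go to s1
s1 | [_]2222112   read _ → write _, move →, go to s3
s3 | _[2]222112   read 2 → write 2, move →, go to s3
s3 | _2[2]22112   read 2 → write 2, move →, go to s3
s3 | _22[2]2112   read 2 → write 2, move →, go to s3
s3 | _222[2]112
After 12 steps: state s3, head at 2, tape 2222112.

state s3, head at 2, tape 2222112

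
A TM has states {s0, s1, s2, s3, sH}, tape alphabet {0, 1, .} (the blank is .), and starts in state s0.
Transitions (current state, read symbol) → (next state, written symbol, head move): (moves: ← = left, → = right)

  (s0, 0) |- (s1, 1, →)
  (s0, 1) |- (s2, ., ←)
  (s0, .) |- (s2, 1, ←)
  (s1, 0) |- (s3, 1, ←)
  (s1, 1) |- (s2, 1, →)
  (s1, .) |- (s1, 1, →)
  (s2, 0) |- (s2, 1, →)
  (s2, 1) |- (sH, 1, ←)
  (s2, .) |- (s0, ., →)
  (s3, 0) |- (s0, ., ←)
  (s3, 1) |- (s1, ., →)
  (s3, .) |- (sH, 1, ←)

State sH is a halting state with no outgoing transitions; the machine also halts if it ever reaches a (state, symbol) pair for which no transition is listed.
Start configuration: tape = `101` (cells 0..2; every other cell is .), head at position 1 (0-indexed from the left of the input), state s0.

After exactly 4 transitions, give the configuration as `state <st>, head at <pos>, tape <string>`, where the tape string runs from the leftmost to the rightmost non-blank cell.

state=s0 head=1 tape=1[0]1..   (s0,0)→(s1,1,→)
state=s1 head=2 tape=11[1]..   (s1,1)→(s2,1,→)
state=s2 head=3 tape=111[.].   (s2,.)→(s0,.,→)
state=s0 head=4 tape=111.[.]   (s0,.)→(s2,1,←)
state=s2 head=3 tape=111[.]1
After 4 steps: state s2, head at 3, tape 111.1.

state s2, head at 3, tape 111.1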